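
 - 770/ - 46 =385/23 = 16.74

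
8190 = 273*30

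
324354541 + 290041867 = 614396408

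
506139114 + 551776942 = 1057916056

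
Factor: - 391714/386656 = - 2^(-4 )*17^1*41^1*43^( - 1)= - 697/688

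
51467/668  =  51467/668 = 77.05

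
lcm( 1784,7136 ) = 7136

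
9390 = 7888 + 1502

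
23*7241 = 166543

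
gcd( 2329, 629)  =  17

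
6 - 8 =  - 2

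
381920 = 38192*10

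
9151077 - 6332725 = 2818352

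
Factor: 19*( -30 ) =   -  570= -2^1 * 3^1*5^1 * 19^1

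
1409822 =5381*262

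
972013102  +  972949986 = 1944963088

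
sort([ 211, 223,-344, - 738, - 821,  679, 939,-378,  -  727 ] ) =[  -  821, - 738,-727, - 378,  -  344, 211, 223,679,939 ]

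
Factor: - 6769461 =-3^1 *1187^1*1901^1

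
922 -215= 707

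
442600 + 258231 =700831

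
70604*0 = 0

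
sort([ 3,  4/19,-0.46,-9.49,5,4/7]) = [ - 9.49, - 0.46,4/19,  4/7,3,5]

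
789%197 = 1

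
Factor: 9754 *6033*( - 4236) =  - 2^3*3^2*353^1 * 2011^1 * 4877^1 = -249271156152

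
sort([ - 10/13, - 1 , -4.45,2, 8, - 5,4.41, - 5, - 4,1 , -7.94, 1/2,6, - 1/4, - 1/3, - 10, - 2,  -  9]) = [ -10, - 9, - 7.94, - 5, - 5, - 4.45,-4 , - 2, - 1, - 10/13, - 1/3, - 1/4,1/2,1, 2,4.41, 6,8]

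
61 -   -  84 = 145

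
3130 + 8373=11503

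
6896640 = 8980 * 768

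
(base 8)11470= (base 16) 1338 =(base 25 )7LK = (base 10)4920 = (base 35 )40K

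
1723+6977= 8700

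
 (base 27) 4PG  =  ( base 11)278a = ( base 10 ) 3607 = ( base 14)1459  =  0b111000010111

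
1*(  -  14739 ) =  - 14739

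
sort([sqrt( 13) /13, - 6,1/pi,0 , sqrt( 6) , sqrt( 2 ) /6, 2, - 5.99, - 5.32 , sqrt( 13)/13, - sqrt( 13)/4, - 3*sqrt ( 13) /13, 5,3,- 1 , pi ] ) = [ - 6,- 5.99,  -  5.32, - 1, - sqrt( 13) /4, - 3*sqrt( 13) /13, 0, sqrt( 2 )/6, sqrt( 13)/13, sqrt(13) /13, 1/pi,  2,sqrt(6 ), 3 , pi, 5]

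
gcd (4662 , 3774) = 222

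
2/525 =2/525 = 0.00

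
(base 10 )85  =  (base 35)2f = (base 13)67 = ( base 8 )125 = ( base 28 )31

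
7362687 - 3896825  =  3465862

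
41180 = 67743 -26563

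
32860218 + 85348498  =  118208716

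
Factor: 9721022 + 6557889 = 16278911 = 11^1 * 17^1*263^1*331^1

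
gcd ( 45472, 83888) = 784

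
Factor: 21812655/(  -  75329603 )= - 3^1*5^1 * 1454177^1*75329603^(  -  1)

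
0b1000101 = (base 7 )126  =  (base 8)105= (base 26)2h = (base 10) 69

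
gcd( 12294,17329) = 1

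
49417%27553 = 21864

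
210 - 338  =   - 128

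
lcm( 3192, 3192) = 3192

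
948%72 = 12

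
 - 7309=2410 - 9719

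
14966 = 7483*2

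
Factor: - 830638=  - 2^1 * 415319^1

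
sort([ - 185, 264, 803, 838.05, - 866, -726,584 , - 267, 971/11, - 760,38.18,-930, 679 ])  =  [  -  930, - 866,  -  760 , - 726,  -  267, - 185, 38.18,971/11, 264 , 584, 679, 803, 838.05] 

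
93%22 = 5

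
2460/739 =3 + 243/739 = 3.33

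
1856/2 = 928 = 928.00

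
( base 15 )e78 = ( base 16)CBF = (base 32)35V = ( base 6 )23035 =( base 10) 3263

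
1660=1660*1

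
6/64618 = 3/32309 = 0.00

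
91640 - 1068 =90572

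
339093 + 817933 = 1157026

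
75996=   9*8444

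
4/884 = 1/221  =  0.00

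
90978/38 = 2394 + 3/19= 2394.16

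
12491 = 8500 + 3991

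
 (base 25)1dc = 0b1111000010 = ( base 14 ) 4CA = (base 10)962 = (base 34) SA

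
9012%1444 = 348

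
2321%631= 428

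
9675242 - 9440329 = 234913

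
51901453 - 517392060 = - 465490607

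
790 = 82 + 708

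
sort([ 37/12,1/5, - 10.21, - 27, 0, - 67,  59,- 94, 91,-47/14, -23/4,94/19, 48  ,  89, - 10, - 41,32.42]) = [ -94, - 67, - 41, - 27 , - 10.21,  -  10, -23/4, - 47/14,0, 1/5,37/12,94/19 , 32.42, 48,59,89, 91]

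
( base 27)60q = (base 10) 4400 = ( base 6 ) 32212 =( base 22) 920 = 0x1130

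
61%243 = 61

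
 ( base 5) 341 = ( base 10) 96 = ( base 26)3I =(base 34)2s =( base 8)140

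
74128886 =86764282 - 12635396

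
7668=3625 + 4043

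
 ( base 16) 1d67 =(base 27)A8L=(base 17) 190D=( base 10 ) 7527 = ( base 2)1110101100111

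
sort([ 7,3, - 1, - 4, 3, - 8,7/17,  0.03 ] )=[ - 8, - 4, - 1, 0.03, 7/17, 3,3,7 ]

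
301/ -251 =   -  2 + 201/251=-1.20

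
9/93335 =9/93335 = 0.00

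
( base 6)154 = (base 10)70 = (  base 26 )2i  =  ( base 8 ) 106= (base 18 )3g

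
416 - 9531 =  - 9115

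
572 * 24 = 13728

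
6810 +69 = 6879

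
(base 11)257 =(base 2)100110000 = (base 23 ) D5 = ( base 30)A4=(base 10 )304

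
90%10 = 0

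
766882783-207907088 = 558975695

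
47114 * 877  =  41318978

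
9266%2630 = 1376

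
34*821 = 27914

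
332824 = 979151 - 646327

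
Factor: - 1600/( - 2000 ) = 4/5 = 2^2*5^(-1)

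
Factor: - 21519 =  - 3^3*797^1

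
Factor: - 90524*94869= - 2^2*3^2*7^1 * 53^1*61^1*83^1*127^1 = - 8587921356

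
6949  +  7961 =14910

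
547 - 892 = -345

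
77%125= 77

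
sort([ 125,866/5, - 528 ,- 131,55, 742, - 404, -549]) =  [ - 549, - 528,-404,-131,55,125,866/5,742 ] 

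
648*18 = 11664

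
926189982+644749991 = 1570939973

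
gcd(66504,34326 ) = 6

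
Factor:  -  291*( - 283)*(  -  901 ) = -74200053= - 3^1 * 17^1 * 53^1*97^1 * 283^1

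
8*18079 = 144632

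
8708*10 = 87080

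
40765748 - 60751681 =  - 19985933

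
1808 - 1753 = 55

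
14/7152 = 7/3576 = 0.00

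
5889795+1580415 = 7470210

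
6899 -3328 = 3571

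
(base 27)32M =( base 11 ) 1778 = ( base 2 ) 100011010111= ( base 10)2263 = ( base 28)2on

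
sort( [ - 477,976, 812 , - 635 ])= [ - 635,-477,812,976]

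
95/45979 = 95/45979= 0.00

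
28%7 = 0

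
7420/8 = 1855/2 = 927.50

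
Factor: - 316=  - 2^2 * 79^1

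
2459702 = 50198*49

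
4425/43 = 102+39/43 = 102.91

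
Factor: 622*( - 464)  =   - 2^5 * 29^1 * 311^1 = - 288608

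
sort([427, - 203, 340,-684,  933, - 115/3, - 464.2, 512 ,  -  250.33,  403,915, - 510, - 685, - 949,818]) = [ - 949, - 685, - 684,-510, - 464.2, - 250.33, - 203,-115/3,340, 403,427, 512,  818, 915,  933]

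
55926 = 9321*6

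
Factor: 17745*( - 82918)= - 2^1 * 3^1*5^1*7^1*11^1*13^2*3769^1 = -  1471379910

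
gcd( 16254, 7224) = 1806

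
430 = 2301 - 1871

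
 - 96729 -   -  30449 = -66280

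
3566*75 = 267450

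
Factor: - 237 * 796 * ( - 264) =2^5*3^2*11^1*79^1*199^1 = 49804128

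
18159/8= 18159/8 = 2269.88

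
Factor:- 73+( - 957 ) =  - 2^1*5^1*103^1 = -  1030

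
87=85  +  2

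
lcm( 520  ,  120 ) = 1560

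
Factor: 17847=3^3*661^1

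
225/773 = 225/773 = 0.29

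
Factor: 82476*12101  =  2^2*3^2*29^1 *79^1 * 12101^1 = 998042076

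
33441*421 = 14078661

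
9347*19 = 177593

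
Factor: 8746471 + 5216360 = 3^1*17^1*43^1*6367^1= 13962831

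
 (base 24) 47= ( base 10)103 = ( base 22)4F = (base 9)124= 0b1100111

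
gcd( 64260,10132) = 68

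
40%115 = 40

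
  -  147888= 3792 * ( - 39) 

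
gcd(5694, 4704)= 6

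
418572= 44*9513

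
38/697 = 38/697 = 0.05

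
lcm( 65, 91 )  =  455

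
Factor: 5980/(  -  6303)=-2^2*3^( - 1 )*5^1*11^( - 1)*13^1*23^1*191^( - 1 )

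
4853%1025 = 753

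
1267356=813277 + 454079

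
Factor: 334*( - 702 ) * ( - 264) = 2^5*3^4*11^1*13^1*167^1 = 61899552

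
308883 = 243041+65842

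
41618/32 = 1300 + 9/16 = 1300.56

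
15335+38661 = 53996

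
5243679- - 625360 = 5869039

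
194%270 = 194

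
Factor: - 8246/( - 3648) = 217/96 = 2^ ( - 5)*3^( - 1) * 7^1* 31^1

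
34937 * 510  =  17817870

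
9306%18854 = 9306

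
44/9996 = 11/2499 = 0.00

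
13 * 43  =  559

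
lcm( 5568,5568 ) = 5568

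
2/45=2/45 =0.04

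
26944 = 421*64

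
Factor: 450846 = 2^1 * 3^4*11^2*23^1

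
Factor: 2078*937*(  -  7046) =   -  2^2*13^1*271^1 *937^1*1039^1 = - 13719167956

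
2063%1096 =967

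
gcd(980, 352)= 4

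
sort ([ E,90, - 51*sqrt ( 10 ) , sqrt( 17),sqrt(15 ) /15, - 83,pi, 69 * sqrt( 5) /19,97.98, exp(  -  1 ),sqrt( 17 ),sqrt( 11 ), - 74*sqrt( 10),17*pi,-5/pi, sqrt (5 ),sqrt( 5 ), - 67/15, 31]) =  [ - 74 * sqrt ( 10 ), - 51*sqrt( 10 ) , - 83, - 67/15, - 5/pi,sqrt( 15) /15,exp( - 1),sqrt( 5),sqrt( 5),E,pi,sqrt( 11 ),sqrt( 17 ),sqrt( 17 ),69 * sqrt( 5)/19, 31,17*pi, 90, 97.98]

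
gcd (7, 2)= 1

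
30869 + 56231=87100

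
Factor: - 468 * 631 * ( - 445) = 2^2*3^2*5^1*13^1*89^1*631^1= 131412060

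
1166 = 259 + 907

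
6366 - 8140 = -1774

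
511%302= 209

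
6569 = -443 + 7012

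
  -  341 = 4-345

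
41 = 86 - 45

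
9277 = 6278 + 2999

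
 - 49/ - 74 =49/74 =0.66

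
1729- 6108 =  - 4379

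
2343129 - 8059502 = -5716373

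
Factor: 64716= 2^2 * 3^1*5393^1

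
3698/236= 1849/118 = 15.67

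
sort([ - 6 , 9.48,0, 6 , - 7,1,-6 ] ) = [- 7, - 6, - 6,0, 1,6, 9.48] 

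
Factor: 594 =2^1*3^3*11^1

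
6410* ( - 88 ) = -564080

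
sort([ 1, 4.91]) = [ 1,4.91]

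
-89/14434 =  - 89/14434 = - 0.01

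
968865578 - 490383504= 478482074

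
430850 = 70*6155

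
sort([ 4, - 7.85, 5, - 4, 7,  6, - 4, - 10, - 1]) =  [ - 10, - 7.85, - 4, - 4  , - 1, 4,5, 6,7 ]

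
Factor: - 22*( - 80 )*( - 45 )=  -  79200 = -2^5 * 3^2*5^2*11^1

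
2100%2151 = 2100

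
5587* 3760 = 21007120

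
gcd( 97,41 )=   1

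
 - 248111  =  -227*1093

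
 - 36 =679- 715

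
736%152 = 128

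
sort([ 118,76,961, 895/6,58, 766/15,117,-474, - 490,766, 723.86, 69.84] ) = [  -  490, - 474,  766/15, 58, 69.84, 76, 117, 118, 895/6,723.86,  766, 961]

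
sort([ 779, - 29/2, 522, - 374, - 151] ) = [  -  374, - 151,  -  29/2,522, 779] 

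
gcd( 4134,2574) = 78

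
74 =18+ 56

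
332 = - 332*( - 1 ) 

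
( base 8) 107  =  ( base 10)71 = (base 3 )2122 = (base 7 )131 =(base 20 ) 3b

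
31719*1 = 31719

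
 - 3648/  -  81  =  1216/27= 45.04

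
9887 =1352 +8535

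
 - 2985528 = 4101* (-728 ) 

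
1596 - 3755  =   - 2159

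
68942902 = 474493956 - 405551054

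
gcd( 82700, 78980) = 20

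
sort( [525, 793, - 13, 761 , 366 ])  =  [ - 13,366,  525, 761,  793 ]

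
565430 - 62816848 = -62251418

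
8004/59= 135 + 39/59=135.66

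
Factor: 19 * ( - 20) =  - 2^2*5^1*19^1 = - 380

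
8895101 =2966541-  - 5928560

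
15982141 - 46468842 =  - 30486701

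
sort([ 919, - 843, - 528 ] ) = [ - 843, - 528,919]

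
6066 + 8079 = 14145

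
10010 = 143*70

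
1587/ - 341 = - 5 +118/341=-4.65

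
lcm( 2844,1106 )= 19908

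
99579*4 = 398316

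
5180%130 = 110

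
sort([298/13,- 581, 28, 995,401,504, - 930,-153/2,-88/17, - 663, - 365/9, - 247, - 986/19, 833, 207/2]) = [ - 930, - 663, - 581,-247, - 153/2, - 986/19, - 365/9, - 88/17,298/13, 28,207/2, 401,504,833, 995]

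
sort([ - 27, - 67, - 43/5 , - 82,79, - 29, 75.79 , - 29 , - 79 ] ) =[ - 82 ,- 79,-67,-29, - 29, - 27, - 43/5, 75.79, 79 ] 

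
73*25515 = 1862595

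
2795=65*43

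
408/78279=136/26093 = 0.01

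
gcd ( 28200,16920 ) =5640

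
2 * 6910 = 13820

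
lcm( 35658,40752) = 285264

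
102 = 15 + 87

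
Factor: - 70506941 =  - 37^1*1905593^1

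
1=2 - 1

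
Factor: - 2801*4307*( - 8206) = 2^1*11^1*59^1  *73^1 * 373^1*2801^1  =  98996420842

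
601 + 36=637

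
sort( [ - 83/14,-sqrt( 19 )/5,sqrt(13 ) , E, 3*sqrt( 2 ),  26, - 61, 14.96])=[-61,-83/14, - sqrt( 19) /5, E,sqrt( 13 ),3*sqrt(2),14.96,  26 ]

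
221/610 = 221/610 = 0.36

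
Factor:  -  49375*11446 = -565146250 = -2^1*5^4*59^1*79^1*97^1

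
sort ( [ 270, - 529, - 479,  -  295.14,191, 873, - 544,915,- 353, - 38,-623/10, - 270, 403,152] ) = [ - 544, - 529, - 479, -353,-295.14,-270, - 623/10, - 38, 152, 191, 270,403,873, 915]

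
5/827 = 5/827= 0.01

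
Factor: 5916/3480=2^( - 1)*5^( - 1)*17^1 = 17/10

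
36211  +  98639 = 134850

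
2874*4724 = 13576776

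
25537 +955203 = 980740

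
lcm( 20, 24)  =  120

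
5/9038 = 5/9038 = 0.00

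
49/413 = 7/59 = 0.12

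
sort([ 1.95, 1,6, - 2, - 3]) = [ - 3,-2, 1, 1.95, 6]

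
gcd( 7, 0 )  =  7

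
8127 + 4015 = 12142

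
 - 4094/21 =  - 195 + 1/21= - 194.95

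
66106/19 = 3479  +  5/19 = 3479.26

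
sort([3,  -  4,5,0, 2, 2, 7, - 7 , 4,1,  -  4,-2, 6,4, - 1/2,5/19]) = [-7,- 4,  -  4,- 2, - 1/2,0,5/19,1,2,2,3,4,4,5,6,  7]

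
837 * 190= 159030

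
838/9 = 838/9 = 93.11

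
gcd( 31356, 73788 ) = 156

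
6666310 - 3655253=3011057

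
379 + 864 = 1243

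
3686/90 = 1843/45=40.96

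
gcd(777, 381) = 3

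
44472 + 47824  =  92296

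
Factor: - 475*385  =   - 182875= - 5^3 * 7^1*11^1* 19^1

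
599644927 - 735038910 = -135393983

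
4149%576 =117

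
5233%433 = 37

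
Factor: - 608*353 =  - 2^5*19^1*353^1 =- 214624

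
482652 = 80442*6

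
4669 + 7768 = 12437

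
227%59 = 50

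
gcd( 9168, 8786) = 382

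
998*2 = 1996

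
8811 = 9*979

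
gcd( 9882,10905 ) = 3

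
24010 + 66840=90850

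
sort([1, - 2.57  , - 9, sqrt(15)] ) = [ - 9, - 2.57 , 1, sqrt( 15)] 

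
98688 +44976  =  143664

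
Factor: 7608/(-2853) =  - 2^3*3^ (  -  1) = - 8/3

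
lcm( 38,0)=0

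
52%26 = 0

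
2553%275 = 78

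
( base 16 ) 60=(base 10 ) 96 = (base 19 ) 51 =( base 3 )10120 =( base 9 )116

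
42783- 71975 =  - 29192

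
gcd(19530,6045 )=465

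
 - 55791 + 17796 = - 37995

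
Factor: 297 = 3^3*11^1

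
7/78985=7/78985=0.00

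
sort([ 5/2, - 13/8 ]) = [ - 13/8,5/2 ]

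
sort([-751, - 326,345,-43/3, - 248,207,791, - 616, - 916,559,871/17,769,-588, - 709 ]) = [ - 916,-751,  -  709,-616, - 588,-326,-248 , - 43/3, 871/17, 207,345,559,769,791]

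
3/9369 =1/3123 = 0.00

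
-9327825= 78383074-87710899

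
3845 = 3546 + 299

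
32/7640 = 4/955 = 0.00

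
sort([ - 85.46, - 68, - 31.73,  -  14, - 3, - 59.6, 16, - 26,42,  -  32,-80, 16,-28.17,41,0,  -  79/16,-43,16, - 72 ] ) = [ - 85.46, - 80, - 72, - 68, - 59.6,-43, - 32 , - 31.73, - 28.17, - 26, - 14, - 79/16, - 3  ,  0, 16,16, 16,41,42 ]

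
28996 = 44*659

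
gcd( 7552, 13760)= 64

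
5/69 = 5/69 = 0.07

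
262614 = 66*3979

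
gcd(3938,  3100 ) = 2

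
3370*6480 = 21837600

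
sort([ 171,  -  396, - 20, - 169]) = [ - 396, - 169,  -  20, 171 ] 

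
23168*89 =2061952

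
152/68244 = 38/17061 =0.00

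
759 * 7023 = 5330457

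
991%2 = 1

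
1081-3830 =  - 2749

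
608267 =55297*11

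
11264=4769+6495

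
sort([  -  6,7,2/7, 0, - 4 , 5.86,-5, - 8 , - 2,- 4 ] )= [ - 8, - 6, - 5,-4, - 4, - 2,0, 2/7 , 5.86 , 7 ]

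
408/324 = 34/27 = 1.26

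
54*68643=3706722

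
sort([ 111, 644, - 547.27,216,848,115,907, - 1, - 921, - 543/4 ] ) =[ - 921, -547.27, - 543/4, - 1, 111, 115,216,644,  848, 907] 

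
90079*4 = 360316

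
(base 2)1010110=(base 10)86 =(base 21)42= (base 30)2q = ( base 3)10012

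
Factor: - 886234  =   - 2^1*443117^1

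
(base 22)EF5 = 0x1bc7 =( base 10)7111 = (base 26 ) ADD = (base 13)3310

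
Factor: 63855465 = 3^1*5^1*397^1*10723^1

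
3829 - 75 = 3754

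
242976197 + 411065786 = 654041983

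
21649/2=10824 + 1/2  =  10824.50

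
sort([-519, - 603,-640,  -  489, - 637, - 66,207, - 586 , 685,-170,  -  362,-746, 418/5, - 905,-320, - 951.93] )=[  -  951.93,  -  905, - 746, - 640, - 637,-603, - 586,-519, -489, - 362 ,-320,-170,-66, 418/5,207 , 685] 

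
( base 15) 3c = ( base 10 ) 57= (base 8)71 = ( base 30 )1R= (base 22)2D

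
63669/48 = 21223/16 =1326.44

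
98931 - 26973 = 71958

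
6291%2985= 321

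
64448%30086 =4276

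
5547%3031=2516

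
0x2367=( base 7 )35265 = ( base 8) 21547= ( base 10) 9063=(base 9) 13380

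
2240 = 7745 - 5505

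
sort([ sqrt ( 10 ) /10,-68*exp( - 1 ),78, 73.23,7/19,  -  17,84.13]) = [-68*exp( - 1 ),  -  17,sqrt( 10) /10,  7/19,73.23,  78, 84.13]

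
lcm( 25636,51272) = 51272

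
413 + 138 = 551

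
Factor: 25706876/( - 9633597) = -2^2* 3^( - 1 ) * 13^1*17047^1*110731^( - 1) =-886444/332193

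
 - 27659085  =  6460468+-34119553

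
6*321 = 1926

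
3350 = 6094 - 2744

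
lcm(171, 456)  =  1368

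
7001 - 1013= 5988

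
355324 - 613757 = -258433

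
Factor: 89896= 2^3*17^1*661^1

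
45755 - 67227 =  - 21472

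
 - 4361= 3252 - 7613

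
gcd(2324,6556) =4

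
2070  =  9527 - 7457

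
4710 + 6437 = 11147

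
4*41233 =164932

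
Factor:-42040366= - 2^1*23^1*  913921^1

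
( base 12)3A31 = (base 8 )15005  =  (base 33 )63S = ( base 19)I8B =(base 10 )6661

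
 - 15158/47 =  - 15158/47 = -322.51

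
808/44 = 18+4/11 = 18.36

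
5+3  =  8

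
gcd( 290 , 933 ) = 1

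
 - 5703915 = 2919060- 8622975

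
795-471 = 324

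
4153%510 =73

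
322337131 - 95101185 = 227235946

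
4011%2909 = 1102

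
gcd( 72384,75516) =348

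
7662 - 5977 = 1685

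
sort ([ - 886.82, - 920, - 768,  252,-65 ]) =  [ - 920 , - 886.82, - 768, - 65, 252]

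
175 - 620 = -445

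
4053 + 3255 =7308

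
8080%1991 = 116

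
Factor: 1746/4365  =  2/5= 2^1*5^(  -  1)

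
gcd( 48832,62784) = 6976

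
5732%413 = 363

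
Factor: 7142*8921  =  63713782 = 2^1*11^1* 811^1*3571^1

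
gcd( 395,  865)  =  5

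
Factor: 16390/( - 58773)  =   - 1490/5343 = - 2^1*3^ ( - 1 )*5^1*13^ ( - 1) * 137^( - 1)*149^1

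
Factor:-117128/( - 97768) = 121/101 = 11^2 *101^(-1 )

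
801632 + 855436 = 1657068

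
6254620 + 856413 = 7111033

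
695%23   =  5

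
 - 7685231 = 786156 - 8471387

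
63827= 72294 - 8467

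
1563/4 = 390 + 3/4 =390.75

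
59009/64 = 59009/64 = 922.02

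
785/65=12 + 1/13= 12.08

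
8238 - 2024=6214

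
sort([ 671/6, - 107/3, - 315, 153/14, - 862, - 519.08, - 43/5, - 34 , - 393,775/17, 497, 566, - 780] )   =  [ - 862, - 780, - 519.08, -393,  -  315, - 107/3, - 34, - 43/5, 153/14,775/17, 671/6, 497, 566 ] 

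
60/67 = 60/67 = 0.90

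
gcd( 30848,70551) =1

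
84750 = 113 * 750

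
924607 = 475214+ 449393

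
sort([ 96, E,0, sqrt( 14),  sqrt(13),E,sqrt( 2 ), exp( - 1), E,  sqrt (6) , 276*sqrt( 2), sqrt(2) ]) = [ 0, exp( - 1),sqrt(2 ), sqrt(2 ), sqrt( 6 ), E, E,E, sqrt(13)  ,  sqrt( 14 ), 96, 276 *sqrt (2) ]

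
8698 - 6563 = 2135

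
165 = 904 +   -  739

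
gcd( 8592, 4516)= 4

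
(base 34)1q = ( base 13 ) 48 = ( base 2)111100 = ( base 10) 60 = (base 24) 2c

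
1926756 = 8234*234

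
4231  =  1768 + 2463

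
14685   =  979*15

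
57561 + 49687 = 107248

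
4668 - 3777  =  891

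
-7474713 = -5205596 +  - 2269117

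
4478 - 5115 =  - 637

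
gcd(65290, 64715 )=5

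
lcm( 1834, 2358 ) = 16506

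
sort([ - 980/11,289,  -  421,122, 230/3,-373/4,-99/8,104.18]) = [-421, - 373/4, - 980/11  ,  -  99/8,230/3, 104.18,  122, 289 ] 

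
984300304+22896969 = 1007197273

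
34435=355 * 97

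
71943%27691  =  16561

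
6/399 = 2/133=0.02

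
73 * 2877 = 210021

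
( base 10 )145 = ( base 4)2101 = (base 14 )a5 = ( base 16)91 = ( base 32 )4h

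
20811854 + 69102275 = 89914129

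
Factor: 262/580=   2^(  -  1) * 5^( - 1 )*29^ ( -1) * 131^1 = 131/290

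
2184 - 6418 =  - 4234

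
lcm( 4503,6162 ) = 117078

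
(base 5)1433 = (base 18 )d9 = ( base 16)F3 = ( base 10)243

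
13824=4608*3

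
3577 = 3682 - 105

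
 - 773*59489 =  - 45984997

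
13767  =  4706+9061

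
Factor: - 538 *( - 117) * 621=39089466 = 2^1 * 3^5*13^1*23^1*269^1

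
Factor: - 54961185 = - 3^1*5^1*881^1*4159^1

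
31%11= 9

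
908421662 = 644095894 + 264325768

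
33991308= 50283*676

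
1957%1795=162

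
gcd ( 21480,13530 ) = 30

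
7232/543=13 + 173/543  =  13.32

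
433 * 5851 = 2533483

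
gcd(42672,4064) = 2032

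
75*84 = 6300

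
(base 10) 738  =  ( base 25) 14d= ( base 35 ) l3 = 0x2e2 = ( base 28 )qa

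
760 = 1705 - 945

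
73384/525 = 139 + 409/525 = 139.78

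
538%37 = 20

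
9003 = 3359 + 5644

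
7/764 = 7/764 = 0.01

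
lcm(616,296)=22792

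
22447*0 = 0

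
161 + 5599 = 5760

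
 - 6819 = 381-7200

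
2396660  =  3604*665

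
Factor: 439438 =2^1*23^1*41^1*233^1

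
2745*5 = 13725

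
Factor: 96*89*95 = 811680 =2^5*3^1*5^1  *19^1*89^1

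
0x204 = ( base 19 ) 183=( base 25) KG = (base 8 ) 1004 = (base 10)516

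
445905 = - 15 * ( - 29727) 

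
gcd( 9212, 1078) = 98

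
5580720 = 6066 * 920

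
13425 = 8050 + 5375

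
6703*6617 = 44353751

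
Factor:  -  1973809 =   -  337^1*5857^1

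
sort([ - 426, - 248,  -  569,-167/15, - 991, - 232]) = [ - 991,-569, - 426,-248, - 232, - 167/15 ] 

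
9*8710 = 78390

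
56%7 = 0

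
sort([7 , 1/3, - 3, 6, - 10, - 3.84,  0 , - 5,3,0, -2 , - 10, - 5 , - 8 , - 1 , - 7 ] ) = [ - 10, - 10, - 8, - 7,-5 ,-5, - 3.84, - 3, - 2, - 1,  0, 0, 1/3 , 3, 6, 7]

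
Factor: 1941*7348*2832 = 2^6*3^2*11^1 * 59^1*167^1* 647^1 = 40391309376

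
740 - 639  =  101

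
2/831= 2/831 = 0.00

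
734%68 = 54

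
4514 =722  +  3792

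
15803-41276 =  - 25473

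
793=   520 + 273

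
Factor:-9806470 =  -2^1*5^1*19^1*51613^1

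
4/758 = 2/379 = 0.01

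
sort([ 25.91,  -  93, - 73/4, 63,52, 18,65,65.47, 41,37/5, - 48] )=[ - 93, - 48, - 73/4, 37/5,  18,25.91, 41,52, 63,65, 65.47]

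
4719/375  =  12 + 73/125 = 12.58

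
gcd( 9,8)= 1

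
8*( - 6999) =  - 55992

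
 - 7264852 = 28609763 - 35874615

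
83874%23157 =14403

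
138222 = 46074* 3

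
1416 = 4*354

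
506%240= 26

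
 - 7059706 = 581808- 7641514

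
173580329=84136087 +89444242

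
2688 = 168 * 16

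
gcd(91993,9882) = 1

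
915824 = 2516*364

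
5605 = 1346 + 4259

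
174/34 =87/17 = 5.12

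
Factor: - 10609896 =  - 2^3 * 3^1*11^1*40189^1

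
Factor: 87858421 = 7^3*  256147^1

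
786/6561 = 262/2187=0.12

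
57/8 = 7  +  1/8  =  7.12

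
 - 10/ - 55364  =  5/27682   =  0.00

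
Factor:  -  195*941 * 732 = -2^2*3^2*5^1* 13^1*61^1*941^1 = - 134318340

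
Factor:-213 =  - 3^1 *71^1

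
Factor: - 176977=  -  176977^1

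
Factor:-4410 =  - 2^1 * 3^2 * 5^1 * 7^2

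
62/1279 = 62/1279 = 0.05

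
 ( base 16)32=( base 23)24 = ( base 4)302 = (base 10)50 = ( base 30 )1k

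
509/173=509/173 = 2.94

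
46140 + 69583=115723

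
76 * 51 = 3876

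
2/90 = 1/45=0.02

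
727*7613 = 5534651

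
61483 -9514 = 51969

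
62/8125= 62/8125 = 0.01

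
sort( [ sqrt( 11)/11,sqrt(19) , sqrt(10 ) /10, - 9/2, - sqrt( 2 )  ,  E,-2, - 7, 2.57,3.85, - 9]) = [ - 9 ,-7, - 9/2, - 2, - sqrt( 2 ),sqrt( 11 ) /11,  sqrt( 10 )/10 , 2.57, E,3.85,sqrt( 19 )]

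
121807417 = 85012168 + 36795249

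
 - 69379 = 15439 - 84818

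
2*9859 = 19718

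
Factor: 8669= 8669^1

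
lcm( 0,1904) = 0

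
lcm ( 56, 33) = 1848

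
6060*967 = 5860020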